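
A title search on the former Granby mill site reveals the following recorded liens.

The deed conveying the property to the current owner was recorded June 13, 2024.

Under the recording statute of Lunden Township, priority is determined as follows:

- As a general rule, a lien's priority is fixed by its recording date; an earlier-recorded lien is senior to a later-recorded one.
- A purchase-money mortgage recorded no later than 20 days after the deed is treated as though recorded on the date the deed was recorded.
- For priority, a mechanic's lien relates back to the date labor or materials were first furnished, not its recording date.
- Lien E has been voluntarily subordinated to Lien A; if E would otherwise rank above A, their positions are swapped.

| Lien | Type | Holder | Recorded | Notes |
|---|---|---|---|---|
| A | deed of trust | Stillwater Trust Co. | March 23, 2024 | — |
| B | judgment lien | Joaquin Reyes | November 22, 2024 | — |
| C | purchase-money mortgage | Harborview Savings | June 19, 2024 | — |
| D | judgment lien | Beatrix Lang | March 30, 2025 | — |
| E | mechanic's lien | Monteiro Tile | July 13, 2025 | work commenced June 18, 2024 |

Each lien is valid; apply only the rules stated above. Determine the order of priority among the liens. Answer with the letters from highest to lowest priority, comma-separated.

Adjusting effective dates: C relates back to the deed date June 13, 2024; E is treated as recorded June 18, 2024, the work-commencement date.
By effective date: A (March 23, 2024), C (June 13, 2024), E (June 18, 2024), B (November 22, 2024), D (March 30, 2025).
E is already junior to A, so the subordination agreement changes nothing.

A, C, E, B, D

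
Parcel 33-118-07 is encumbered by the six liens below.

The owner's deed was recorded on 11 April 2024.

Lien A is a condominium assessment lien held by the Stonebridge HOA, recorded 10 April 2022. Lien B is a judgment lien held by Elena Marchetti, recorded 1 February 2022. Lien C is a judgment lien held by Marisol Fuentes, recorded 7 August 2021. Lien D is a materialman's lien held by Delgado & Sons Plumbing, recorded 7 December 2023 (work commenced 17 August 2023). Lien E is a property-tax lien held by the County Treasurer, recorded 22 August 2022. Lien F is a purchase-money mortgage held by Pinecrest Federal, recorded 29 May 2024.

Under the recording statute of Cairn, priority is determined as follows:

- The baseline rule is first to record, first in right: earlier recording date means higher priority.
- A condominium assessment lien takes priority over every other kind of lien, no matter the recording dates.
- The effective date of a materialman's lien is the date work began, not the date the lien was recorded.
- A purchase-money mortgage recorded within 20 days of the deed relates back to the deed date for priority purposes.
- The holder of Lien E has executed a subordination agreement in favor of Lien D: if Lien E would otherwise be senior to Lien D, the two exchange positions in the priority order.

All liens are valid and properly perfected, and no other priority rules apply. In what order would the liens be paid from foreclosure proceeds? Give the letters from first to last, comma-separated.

Effective dates after the stated exceptions: D's effective date is 17 August 2023, when work began; F was recorded 48 days after the deed, outside the 20-day window, so it keeps its recording date.
As a condominium assessment lien, A is senior to every other lien.
The other liens, earliest effective date first: C (7 August 2021), B (1 February 2022), E (22 August 2022), D (17 August 2023), F (29 May 2024).
Because E would otherwise rank above D, the subordination swaps them.

A, C, B, D, E, F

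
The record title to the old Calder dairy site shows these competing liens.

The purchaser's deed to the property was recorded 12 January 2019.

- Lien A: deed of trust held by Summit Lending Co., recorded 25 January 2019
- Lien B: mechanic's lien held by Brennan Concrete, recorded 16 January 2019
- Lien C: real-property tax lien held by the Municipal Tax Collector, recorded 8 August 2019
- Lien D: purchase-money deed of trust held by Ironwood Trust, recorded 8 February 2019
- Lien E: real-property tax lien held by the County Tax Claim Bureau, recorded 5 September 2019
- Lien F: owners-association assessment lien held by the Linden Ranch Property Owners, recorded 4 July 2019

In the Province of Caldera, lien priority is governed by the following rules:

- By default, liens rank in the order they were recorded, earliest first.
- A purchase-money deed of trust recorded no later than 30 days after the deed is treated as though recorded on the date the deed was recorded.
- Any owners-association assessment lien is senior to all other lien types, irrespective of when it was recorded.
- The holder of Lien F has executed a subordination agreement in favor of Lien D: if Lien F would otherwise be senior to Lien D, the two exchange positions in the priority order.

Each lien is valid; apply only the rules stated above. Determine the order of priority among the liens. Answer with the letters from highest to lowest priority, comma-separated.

Effective dates after the stated exceptions: D relates back to the deed date 12 January 2019.
As an owners-association assessment lien, F is senior to every other lien.
Among the remaining liens, by effective date: D (12 January 2019), B (16 January 2019), A (25 January 2019), C (8 August 2019), E (5 September 2019).
F is senior to D before the subordination, so the two trade places.

D, F, B, A, C, E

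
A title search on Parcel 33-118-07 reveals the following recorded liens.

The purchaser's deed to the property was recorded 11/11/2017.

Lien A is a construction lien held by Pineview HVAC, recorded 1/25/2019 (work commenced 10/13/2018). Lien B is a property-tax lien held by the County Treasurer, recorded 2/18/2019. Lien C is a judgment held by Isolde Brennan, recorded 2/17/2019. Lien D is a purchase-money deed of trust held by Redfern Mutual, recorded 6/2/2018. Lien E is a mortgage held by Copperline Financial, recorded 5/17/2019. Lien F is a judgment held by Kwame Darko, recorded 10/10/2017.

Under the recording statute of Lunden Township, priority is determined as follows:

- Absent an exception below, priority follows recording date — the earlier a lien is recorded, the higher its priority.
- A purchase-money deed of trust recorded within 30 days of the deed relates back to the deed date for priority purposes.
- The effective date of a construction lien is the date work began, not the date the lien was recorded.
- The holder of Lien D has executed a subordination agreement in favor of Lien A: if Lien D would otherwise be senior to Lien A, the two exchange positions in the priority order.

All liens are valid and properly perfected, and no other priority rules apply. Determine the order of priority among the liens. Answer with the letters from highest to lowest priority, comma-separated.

Adjusting effective dates: A is treated as recorded 10/13/2018, the work-commencement date; D was recorded 203 days after the deed, outside the 30-day window, so it keeps its recording date.
Sorted by effective date: F (10/10/2017), D (6/2/2018), A (10/13/2018), C (2/17/2019), B (2/18/2019), E (5/17/2019).
Because D would otherwise rank above A, the subordination swaps them.

F, A, D, C, B, E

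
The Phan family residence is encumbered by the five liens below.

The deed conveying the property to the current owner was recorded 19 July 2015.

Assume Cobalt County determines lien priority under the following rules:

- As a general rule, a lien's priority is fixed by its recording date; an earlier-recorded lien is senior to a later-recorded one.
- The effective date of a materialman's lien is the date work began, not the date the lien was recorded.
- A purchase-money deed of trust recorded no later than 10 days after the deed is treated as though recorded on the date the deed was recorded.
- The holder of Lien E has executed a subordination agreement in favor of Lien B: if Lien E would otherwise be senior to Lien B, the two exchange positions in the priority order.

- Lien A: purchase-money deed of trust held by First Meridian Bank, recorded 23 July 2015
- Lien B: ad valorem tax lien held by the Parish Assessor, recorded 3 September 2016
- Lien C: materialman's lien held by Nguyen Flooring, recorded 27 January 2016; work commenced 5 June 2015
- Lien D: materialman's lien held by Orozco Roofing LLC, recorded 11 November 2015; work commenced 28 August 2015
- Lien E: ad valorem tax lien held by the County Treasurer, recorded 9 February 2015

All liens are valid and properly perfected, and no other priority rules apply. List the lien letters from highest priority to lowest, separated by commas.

First, effective dates: A relates back to the deed date 19 July 2015; C relates back to 5 June 2015 (work commenced); D's effective date is 28 August 2015, when work began.
Sorted by effective date: E (9 February 2015), C (5 June 2015), A (19 July 2015), D (28 August 2015), B (3 September 2016).
E would otherwise be senior to B, so under the subordination agreement E and B exchange positions.

B, C, A, D, E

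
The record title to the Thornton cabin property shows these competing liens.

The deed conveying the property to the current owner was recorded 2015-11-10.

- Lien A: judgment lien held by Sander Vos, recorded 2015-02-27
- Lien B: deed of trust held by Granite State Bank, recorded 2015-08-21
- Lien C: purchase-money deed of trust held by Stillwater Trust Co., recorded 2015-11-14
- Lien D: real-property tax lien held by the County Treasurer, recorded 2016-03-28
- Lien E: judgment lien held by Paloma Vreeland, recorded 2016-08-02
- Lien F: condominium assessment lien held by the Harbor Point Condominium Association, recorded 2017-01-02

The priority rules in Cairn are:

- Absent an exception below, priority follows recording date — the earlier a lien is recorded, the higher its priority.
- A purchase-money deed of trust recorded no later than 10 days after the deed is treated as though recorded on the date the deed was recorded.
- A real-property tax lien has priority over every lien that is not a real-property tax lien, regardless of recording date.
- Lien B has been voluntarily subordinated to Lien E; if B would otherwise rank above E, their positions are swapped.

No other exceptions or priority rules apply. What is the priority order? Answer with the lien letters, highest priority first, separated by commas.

D, A, E, C, B, F

Adjusting effective dates: C relates back to the deed date 2015-11-10.
As a real-property tax lien, D is senior to every other lien.
Remaining liens by effective date: A (2015-02-27), B (2015-08-21), C (2015-11-10), E (2016-08-02), F (2017-01-02).
The subordination applies — B was senior to E — so B and E swap.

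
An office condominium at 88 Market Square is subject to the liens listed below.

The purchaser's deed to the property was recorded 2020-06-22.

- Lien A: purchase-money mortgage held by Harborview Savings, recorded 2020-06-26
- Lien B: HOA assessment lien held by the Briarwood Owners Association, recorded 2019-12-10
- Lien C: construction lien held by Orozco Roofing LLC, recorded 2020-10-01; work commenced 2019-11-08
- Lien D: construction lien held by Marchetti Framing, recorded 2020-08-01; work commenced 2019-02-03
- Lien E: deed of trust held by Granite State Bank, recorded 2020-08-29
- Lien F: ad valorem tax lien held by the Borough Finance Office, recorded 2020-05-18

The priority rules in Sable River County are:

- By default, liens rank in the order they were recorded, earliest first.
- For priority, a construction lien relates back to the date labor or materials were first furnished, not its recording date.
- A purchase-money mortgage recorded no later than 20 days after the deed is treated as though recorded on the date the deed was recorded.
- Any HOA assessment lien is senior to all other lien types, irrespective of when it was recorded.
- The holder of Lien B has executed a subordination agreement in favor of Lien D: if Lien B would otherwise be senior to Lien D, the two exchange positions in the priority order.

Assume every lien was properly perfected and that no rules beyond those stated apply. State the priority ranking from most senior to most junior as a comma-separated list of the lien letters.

Effective dates after the stated exceptions: A was recorded within the 20-day window, so its effective date is the deed date 2020-06-22; C's effective date is 2019-11-08, when work began; D is treated as recorded 2019-02-03, the work-commencement date.
B, as an HOA assessment lien, has superpriority and ranks first.
The other liens, earliest effective date first: D (2019-02-03), C (2019-11-08), F (2020-05-18), A (2020-06-22), E (2020-08-29).
Because B would otherwise rank above D, the subordination swaps them.

D, B, C, F, A, E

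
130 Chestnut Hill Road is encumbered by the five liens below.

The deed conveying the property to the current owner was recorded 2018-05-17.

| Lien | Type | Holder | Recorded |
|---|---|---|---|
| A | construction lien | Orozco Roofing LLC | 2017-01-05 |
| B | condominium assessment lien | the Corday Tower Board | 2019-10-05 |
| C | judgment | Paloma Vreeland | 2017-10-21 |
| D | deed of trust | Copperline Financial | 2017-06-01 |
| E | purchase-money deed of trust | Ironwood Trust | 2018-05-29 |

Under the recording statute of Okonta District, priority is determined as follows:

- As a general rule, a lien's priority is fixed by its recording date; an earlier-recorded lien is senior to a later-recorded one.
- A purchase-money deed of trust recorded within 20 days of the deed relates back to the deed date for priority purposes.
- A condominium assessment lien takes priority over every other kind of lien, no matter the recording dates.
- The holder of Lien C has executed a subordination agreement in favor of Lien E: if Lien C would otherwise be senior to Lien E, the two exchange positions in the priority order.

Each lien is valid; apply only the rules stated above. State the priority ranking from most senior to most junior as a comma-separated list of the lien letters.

B, A, D, E, C

First, effective dates: E relates back to the deed date 2018-05-17.
B is a condominium assessment lien, so it outranks all other liens regardless of date.
Remaining liens by effective date: A (2017-01-05), D (2017-06-01), C (2017-10-21), E (2018-05-17).
Because C would otherwise rank above E, the subordination swaps them.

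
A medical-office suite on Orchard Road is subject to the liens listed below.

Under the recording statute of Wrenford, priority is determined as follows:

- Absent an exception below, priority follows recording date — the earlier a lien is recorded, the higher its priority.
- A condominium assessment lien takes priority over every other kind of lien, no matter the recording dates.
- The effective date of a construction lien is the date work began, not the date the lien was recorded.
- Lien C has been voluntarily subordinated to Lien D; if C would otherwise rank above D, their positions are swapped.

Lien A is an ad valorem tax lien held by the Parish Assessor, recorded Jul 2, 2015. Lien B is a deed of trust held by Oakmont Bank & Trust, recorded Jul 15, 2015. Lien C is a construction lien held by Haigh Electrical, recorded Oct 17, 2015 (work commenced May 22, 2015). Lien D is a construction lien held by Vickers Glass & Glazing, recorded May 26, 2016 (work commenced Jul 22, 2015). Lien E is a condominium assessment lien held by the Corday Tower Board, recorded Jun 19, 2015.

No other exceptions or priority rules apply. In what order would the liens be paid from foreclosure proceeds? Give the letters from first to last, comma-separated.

Effective dates after the stated exceptions: C's effective date is May 22, 2015, when work began; D's effective date is Jul 22, 2015, when work began.
E, as a condominium assessment lien, has superpriority and ranks first.
Ordering the rest by effective date: C (May 22, 2015), A (Jul 2, 2015), B (Jul 15, 2015), D (Jul 22, 2015).
The subordination applies — C was senior to D — so C and D swap.

E, D, A, B, C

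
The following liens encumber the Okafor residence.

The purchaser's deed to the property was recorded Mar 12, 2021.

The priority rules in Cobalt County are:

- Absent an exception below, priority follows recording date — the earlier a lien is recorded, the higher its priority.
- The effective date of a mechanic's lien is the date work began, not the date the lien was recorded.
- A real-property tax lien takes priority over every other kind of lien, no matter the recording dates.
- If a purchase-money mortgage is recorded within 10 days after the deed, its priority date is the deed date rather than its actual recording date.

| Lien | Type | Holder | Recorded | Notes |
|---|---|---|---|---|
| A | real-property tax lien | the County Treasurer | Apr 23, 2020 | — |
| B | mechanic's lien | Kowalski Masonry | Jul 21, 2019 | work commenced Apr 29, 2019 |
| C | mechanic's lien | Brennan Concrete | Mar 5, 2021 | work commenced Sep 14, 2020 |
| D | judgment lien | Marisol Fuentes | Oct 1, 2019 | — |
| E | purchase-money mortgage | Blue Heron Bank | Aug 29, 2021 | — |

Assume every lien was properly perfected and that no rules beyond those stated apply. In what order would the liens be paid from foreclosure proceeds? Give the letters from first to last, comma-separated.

Adjusting effective dates: B's effective date is Apr 29, 2019, when work began; C is treated as recorded Sep 14, 2020, the work-commencement date; E missed the 10-day window (170 days after the deed), so its recording date stands.
A, as a real-property tax lien, has superpriority and ranks first.
Ordering the rest by effective date: B (Apr 29, 2019), D (Oct 1, 2019), C (Sep 14, 2020), E (Aug 29, 2021).

A, B, D, C, E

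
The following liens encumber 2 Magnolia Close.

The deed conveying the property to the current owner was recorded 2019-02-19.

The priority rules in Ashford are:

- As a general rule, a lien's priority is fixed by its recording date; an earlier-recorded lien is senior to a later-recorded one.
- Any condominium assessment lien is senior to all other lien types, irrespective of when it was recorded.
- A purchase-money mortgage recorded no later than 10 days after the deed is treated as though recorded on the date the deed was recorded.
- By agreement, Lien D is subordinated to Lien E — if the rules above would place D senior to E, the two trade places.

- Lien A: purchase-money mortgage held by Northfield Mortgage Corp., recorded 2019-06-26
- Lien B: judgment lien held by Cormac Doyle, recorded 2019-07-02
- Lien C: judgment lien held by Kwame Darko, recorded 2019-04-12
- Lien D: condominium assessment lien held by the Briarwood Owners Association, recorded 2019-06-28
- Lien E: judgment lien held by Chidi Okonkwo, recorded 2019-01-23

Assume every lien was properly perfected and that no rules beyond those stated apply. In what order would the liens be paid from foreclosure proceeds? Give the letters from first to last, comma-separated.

Adjusting effective dates: A was recorded 127 days after the deed — beyond 10 days — so no relation-back applies.
D is a condominium assessment lien and takes priority over every other lien.
Among the remaining liens, by effective date: E (2019-01-23), C (2019-04-12), A (2019-06-26), B (2019-07-02).
The subordination applies — D was senior to E — so D and E swap.

E, D, C, A, B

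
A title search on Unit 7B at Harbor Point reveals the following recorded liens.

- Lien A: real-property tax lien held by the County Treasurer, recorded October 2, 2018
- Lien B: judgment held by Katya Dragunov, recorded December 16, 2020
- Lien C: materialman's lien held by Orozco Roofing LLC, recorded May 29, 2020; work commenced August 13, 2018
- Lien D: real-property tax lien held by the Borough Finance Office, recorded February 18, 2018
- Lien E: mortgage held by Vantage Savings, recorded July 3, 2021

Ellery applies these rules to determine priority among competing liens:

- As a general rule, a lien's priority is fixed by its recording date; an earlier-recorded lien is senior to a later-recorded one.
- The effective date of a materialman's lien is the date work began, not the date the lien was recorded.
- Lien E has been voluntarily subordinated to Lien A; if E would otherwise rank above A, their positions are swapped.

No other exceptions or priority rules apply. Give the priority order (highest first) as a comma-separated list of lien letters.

Effective dates after the stated exceptions: C relates back to August 13, 2018 (work commenced).
Sorted by effective date: D (February 18, 2018), C (August 13, 2018), A (October 2, 2018), B (December 16, 2020), E (July 3, 2021).
E is already junior to A, so the subordination agreement changes nothing.

D, C, A, B, E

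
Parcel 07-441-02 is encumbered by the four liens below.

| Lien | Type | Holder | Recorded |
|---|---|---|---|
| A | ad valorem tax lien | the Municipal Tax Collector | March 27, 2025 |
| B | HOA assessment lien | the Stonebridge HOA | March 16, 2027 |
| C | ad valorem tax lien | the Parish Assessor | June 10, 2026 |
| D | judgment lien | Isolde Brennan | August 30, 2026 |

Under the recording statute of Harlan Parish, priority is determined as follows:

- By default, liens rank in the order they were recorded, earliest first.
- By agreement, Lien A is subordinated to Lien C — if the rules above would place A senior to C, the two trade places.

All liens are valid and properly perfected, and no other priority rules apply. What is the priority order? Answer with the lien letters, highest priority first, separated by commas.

C, A, D, B

By effective date: A (March 27, 2025), C (June 10, 2026), D (August 30, 2026), B (March 16, 2027).
A is senior to C before the subordination, so the two trade places.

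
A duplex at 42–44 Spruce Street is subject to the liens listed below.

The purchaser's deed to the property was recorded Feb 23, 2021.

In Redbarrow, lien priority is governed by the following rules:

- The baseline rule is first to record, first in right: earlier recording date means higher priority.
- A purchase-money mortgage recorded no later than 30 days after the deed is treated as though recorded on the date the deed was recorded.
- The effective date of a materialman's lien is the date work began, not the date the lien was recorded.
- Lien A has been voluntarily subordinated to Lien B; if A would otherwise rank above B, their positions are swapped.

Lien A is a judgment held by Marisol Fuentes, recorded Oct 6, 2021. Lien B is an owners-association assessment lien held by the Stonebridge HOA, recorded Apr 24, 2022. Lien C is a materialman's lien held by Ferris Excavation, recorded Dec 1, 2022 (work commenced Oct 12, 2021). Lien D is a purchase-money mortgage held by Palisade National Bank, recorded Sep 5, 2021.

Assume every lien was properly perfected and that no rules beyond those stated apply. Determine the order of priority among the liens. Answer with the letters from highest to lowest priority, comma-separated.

D, B, C, A

Effective dates after the stated exceptions: C's effective date is Oct 12, 2021, when work began; D was recorded 194 days after the deed, outside the 30-day window, so it keeps its recording date.
By effective date: D (Sep 5, 2021), A (Oct 6, 2021), C (Oct 12, 2021), B (Apr 24, 2022).
Because A would otherwise rank above B, the subordination swaps them.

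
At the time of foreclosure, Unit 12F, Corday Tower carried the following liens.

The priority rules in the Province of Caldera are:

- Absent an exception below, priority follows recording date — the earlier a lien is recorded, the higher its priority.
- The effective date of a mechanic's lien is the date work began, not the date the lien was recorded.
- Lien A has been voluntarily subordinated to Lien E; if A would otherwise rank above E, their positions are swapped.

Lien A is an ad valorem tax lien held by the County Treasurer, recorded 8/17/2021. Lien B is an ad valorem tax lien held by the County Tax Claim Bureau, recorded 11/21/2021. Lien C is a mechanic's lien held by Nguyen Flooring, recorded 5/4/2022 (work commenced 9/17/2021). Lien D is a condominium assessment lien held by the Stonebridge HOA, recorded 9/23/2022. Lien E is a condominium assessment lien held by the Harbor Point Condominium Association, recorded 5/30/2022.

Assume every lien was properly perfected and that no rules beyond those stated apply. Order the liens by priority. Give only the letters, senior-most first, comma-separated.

E, C, B, A, D

Effective dates: C is treated as recorded 9/17/2021, the work-commencement date.
Ordering by effective date: A (8/17/2021), C (9/17/2021), B (11/21/2021), E (5/30/2022), D (9/23/2022).
Because A would otherwise rank above E, the subordination swaps them.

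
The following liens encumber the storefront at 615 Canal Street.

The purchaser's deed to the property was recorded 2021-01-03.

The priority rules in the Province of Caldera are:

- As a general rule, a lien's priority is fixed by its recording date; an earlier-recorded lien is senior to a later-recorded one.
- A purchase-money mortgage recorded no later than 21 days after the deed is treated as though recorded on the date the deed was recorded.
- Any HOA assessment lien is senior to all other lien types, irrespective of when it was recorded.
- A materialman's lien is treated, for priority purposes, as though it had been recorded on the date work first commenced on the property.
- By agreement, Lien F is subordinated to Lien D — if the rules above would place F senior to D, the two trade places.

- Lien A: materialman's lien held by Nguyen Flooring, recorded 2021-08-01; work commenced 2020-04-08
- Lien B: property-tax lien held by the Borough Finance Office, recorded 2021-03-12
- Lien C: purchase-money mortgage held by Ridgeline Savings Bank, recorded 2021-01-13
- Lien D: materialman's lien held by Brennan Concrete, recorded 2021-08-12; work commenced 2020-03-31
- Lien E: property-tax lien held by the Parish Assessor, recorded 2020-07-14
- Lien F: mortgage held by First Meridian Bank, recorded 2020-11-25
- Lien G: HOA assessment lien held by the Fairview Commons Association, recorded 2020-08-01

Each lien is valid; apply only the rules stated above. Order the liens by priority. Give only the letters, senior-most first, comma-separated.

Effective dates after the stated exceptions: A is treated as recorded 2020-04-08, the work-commencement date; C relates back to the deed date 2021-01-03; D relates back to 2020-03-31 (work commenced).
G, as an HOA assessment lien, has superpriority and ranks first.
Ordering the rest by effective date: D (2020-03-31), A (2020-04-08), E (2020-07-14), F (2020-11-25), C (2021-01-03), B (2021-03-12).
Since F is not senior to D, the subordination leaves the order unchanged.

G, D, A, E, F, C, B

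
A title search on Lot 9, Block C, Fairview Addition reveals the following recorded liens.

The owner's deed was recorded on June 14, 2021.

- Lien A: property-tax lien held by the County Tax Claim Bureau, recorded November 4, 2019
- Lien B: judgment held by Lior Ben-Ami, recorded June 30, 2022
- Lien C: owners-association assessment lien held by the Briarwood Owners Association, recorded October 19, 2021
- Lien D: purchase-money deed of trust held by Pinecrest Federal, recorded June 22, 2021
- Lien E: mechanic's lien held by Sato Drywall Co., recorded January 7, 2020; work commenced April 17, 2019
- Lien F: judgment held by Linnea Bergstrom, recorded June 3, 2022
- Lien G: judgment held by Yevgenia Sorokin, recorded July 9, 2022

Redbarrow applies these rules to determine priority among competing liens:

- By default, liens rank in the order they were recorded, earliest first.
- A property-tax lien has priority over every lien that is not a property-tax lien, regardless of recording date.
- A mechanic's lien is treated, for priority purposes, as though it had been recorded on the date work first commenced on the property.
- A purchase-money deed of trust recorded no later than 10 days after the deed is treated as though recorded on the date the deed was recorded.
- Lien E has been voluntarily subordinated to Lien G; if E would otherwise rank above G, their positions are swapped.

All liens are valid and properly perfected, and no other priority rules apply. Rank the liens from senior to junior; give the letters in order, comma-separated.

A, G, D, C, F, B, E

Adjusting effective dates: D relates back to the deed date June 14, 2021; E is treated as recorded April 17, 2019, the work-commencement date.
As a property-tax lien, A is senior to every other lien.
Ordering the rest by effective date: E (April 17, 2019), D (June 14, 2021), C (October 19, 2021), F (June 3, 2022), B (June 30, 2022), G (July 9, 2022).
E is senior to G before the subordination, so the two trade places.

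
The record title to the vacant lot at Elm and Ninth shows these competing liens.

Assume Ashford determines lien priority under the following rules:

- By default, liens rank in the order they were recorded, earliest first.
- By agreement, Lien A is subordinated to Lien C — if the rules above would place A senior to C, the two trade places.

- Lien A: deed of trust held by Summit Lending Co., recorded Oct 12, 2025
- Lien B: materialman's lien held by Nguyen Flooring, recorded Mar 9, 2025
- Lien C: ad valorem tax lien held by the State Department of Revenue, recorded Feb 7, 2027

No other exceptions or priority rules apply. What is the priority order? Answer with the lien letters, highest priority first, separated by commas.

By effective date, earliest first: B (Mar 9, 2025), A (Oct 12, 2025), C (Feb 7, 2027).
Because A would otherwise rank above C, the subordination swaps them.

B, C, A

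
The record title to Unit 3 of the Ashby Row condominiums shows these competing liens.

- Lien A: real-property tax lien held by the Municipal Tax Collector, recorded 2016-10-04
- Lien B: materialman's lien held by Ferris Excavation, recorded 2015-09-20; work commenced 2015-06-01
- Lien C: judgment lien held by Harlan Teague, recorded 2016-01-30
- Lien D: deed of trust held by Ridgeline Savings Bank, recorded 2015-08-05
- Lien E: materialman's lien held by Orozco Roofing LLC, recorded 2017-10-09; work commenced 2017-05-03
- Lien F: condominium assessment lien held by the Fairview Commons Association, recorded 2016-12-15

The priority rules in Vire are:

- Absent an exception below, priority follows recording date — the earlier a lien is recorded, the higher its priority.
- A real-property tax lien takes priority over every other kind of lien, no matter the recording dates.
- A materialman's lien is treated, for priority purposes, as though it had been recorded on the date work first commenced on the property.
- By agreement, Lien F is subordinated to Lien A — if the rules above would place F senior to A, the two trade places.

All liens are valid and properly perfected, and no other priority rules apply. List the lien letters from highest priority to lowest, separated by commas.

First, effective dates: B relates back to 2015-06-01 (work commenced); E relates back to 2017-05-03 (work commenced).
A is a real-property tax lien and takes priority over every other lien.
Remaining liens by effective date: B (2015-06-01), D (2015-08-05), C (2016-01-30), F (2016-12-15), E (2017-05-03).
F is already junior to A, so the subordination agreement changes nothing.

A, B, D, C, F, E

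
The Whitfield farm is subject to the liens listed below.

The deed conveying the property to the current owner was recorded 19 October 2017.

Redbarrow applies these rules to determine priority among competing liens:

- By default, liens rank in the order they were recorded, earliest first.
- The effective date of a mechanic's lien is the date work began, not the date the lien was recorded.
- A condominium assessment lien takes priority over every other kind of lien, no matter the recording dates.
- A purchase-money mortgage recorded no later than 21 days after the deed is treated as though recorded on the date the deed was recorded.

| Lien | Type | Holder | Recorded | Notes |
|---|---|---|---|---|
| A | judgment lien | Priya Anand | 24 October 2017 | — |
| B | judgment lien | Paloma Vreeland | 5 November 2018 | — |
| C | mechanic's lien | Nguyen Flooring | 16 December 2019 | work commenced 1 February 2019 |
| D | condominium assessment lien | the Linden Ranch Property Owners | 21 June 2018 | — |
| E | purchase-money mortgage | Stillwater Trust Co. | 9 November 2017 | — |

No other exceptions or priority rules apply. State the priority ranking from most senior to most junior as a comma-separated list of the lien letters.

Adjusting effective dates: C relates back to 1 February 2019 (work commenced); E relates back to the deed date 19 October 2017.
D is a condominium assessment lien, so it outranks all other liens regardless of date.
Ordering the rest by effective date: E (19 October 2017), A (24 October 2017), B (5 November 2018), C (1 February 2019).

D, E, A, B, C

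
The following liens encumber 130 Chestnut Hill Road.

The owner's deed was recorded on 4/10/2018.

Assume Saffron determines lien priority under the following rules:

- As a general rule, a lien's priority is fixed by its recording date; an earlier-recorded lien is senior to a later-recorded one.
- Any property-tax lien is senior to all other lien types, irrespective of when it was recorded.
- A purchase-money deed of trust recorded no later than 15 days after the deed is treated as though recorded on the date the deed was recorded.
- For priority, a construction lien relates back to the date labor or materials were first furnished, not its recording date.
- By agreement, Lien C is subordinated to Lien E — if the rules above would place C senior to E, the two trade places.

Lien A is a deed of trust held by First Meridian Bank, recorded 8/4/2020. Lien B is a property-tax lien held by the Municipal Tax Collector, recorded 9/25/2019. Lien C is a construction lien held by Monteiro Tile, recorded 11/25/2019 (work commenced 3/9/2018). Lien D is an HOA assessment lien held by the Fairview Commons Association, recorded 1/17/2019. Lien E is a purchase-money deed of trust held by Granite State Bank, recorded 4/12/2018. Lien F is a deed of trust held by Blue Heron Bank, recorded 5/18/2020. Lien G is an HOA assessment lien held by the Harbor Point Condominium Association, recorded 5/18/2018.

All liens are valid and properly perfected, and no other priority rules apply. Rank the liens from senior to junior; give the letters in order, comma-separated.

B, E, C, G, D, F, A

First, effective dates: C is treated as recorded 3/9/2018, the work-commencement date; E relates back to the deed date 4/10/2018.
B is a property-tax lien and takes priority over every other lien.
Ordering the rest by effective date: C (3/9/2018), E (4/10/2018), G (5/18/2018), D (1/17/2019), F (5/18/2020), A (8/4/2020).
C is senior to E before the subordination, so the two trade places.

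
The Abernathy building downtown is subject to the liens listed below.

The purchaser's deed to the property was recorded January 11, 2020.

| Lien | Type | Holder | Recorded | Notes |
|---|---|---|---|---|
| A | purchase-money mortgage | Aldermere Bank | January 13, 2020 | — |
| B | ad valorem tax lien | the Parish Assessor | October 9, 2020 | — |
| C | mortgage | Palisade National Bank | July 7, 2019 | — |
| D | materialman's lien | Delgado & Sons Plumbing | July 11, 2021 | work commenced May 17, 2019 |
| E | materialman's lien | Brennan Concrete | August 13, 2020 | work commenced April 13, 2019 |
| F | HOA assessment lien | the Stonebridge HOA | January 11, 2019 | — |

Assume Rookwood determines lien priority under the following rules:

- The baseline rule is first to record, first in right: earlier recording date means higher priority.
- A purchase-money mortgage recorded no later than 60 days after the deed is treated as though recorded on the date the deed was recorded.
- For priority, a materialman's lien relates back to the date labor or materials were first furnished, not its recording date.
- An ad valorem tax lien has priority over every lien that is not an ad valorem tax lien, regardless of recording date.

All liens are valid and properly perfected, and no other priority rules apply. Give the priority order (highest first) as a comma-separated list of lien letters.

Effective dates: A's effective date is the deed date, January 11, 2020; D relates back to May 17, 2019 (work commenced); E is treated as recorded April 13, 2019, the work-commencement date.
As an ad valorem tax lien, B is senior to every other lien.
Among the remaining liens, by effective date: F (January 11, 2019), E (April 13, 2019), D (May 17, 2019), C (July 7, 2019), A (January 11, 2020).

B, F, E, D, C, A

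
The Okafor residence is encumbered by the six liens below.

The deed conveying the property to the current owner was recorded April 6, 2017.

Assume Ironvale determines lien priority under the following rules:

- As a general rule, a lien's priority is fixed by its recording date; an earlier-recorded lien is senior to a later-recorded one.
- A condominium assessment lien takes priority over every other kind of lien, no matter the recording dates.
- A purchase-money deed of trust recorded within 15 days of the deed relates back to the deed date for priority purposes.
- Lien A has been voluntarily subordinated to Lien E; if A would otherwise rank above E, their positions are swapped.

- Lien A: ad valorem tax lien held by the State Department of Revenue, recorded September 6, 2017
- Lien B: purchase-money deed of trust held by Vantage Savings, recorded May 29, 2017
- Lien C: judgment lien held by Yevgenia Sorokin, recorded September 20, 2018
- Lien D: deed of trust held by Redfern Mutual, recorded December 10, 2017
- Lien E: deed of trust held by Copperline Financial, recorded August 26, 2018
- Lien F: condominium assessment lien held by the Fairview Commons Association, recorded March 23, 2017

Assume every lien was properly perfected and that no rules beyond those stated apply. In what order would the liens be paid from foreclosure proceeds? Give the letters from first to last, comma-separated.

F, B, E, D, A, C

Effective dates: B was recorded 53 days after the deed — beyond 15 days — so no relation-back applies.
As a condominium assessment lien, F is senior to every other lien.
Ordering the rest by effective date: B (May 29, 2017), A (September 6, 2017), D (December 10, 2017), E (August 26, 2018), C (September 20, 2018).
The subordination applies — A was senior to E — so A and E swap.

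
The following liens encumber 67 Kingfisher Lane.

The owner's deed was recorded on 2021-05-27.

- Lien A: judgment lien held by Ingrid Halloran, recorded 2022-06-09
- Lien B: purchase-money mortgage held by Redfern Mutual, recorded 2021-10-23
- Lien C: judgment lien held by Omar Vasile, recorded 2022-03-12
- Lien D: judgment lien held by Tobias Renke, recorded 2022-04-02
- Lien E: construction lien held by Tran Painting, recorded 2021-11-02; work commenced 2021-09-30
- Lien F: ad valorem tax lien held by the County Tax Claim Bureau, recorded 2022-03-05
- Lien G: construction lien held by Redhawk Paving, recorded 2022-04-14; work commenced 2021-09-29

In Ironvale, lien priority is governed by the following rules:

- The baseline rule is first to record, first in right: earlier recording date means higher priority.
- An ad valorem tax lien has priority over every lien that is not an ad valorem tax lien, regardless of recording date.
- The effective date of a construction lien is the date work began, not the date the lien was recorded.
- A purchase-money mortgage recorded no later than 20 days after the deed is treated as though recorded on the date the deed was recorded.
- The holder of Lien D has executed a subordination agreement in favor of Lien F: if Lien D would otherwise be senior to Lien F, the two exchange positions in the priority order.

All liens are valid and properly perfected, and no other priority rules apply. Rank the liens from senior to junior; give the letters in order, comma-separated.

Effective dates: B was recorded 149 days after the deed — beyond 20 days — so no relation-back applies; E's effective date is 2021-09-30, when work began; G is treated as recorded 2021-09-29, the work-commencement date.
F, as an ad valorem tax lien, has superpriority and ranks first.
Remaining liens by effective date: G (2021-09-29), E (2021-09-30), B (2021-10-23), C (2022-03-12), D (2022-04-02), A (2022-06-09).
D is already junior to F, so the subordination agreement changes nothing.

F, G, E, B, C, D, A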